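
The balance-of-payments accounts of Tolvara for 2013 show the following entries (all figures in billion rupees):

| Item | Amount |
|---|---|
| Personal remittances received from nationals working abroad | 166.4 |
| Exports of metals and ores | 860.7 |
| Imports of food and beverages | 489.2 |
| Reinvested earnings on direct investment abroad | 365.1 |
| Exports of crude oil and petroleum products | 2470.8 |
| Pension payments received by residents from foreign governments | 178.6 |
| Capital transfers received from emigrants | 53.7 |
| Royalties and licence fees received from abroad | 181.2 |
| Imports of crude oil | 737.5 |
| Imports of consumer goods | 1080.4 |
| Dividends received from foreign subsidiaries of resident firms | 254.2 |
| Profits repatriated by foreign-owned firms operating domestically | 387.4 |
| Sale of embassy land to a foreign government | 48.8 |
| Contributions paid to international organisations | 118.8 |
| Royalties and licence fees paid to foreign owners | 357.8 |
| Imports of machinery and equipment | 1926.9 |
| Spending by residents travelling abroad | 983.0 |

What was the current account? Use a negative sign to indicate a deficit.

Goods: 860.7 - 1080.4 + 2470.8 - 489.2 - 737.5 - 1926.9 = -902.5
Services: 181.2 - 357.8 - 983.0 = -1159.6
Primary income: 365.1 - 387.4 + 254.2 = 231.9
Secondary income: -118.8 + 166.4 + 178.6 = 226.2
Current account = (-902.5) + (-1159.6) + 231.9 + 226.2 = -1604.0
(Excluded from the current account — capital account: capital transfers received from emigrants 53.7, sale of embassy land to a foreign government 48.8.)

-1604.0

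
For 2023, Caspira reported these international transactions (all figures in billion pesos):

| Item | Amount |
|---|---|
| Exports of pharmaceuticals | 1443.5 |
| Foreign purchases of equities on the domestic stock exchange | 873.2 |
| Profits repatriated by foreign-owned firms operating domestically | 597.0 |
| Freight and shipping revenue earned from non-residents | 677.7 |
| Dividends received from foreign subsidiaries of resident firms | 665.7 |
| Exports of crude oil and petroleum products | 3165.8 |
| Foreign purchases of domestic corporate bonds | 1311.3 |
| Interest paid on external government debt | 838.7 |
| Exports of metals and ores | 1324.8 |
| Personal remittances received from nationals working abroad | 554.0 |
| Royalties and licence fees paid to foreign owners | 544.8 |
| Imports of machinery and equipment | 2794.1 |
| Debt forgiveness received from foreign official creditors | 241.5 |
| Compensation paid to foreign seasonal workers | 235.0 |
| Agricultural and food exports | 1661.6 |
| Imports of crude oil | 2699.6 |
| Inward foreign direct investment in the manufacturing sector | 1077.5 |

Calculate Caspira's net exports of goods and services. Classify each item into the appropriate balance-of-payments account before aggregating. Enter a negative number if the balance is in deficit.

2234.9

Goods: 1661.6 + 3165.8 - 2699.6 + 1324.8 + 1443.5 - 2794.1 = 2102.0
Services: 677.7 - 544.8 = 132.9
Trade balance = 2102.0 + 132.9 = 2234.9
(Excluded from the trade balance — financial account: foreign purchases of equities on the domestic stock exchange 873.2, foreign purchases of domestic corporate bonds 1311.3, inward foreign direct investment in the manufacturing sector 1077.5; primary income: profits repatriated by foreign-owned firms operating domestically 597.0, dividends received from foreign subsidiaries of resident firms 665.7, interest paid on external government debt 838.7, compensation paid to foreign seasonal workers 235.0; secondary income: personal remittances received from nationals working abroad 554.0; capital account: debt forgiveness received from foreign official creditors 241.5.)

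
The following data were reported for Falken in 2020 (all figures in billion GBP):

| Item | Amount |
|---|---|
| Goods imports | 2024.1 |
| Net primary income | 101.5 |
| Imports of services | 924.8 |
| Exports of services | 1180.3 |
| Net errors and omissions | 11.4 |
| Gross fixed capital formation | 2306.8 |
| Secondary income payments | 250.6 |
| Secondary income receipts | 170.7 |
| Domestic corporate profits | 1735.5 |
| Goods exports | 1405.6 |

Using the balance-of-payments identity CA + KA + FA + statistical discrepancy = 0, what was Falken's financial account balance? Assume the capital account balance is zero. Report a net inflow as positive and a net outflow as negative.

330.0

Goods balance = 1405.6 - 2024.1 = -618.5
Services balance = 1180.3 - 924.8 = 255.5
Trade balance (goods + services) = -618.5 + 255.5 = -363.0
Net primary income = 101.5
Net secondary income = 170.7 - 250.6 = -79.9
Current account = -363.0 + 101.5 + (-79.9) = -341.4
Financial account = -(-341.4 + 11.4) = 330.0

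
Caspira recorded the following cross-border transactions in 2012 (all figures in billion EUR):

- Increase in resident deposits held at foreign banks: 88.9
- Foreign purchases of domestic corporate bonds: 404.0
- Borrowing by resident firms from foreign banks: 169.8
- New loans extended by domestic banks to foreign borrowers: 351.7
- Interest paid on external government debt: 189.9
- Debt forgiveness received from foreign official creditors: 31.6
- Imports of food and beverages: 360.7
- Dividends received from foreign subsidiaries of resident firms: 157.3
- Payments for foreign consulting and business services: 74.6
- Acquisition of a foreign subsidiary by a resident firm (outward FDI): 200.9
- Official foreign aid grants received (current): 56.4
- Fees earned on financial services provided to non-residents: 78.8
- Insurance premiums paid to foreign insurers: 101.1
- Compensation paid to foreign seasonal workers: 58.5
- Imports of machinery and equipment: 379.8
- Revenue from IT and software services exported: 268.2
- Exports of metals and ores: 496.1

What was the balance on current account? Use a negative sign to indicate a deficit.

-107.8

Goods: 496.1 - 379.8 - 360.7 = -244.4
Services: 268.2 - 101.1 - 74.6 + 78.8 = 171.3
Primary income: 157.3 - 58.5 - 189.9 = -91.1
Secondary income: 56.4
Current account = (-244.4) + 171.3 + (-91.1) + 56.4 = -107.8
(Excluded from the current account — financial account: increase in resident deposits held at foreign banks 88.9, foreign purchases of domestic corporate bonds 404.0, borrowing by resident firms from foreign banks 169.8, new loans extended by domestic banks to foreign borrowers 351.7, acquisition of a foreign subsidiary by a resident firm (outward FDI) 200.9; capital account: debt forgiveness received from foreign official creditors 31.6.)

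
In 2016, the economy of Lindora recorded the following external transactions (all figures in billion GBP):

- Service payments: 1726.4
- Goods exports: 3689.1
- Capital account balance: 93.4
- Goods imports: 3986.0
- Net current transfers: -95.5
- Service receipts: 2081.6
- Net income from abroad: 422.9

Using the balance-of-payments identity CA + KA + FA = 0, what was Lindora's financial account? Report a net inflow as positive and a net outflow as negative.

-479.1

Goods balance = 3689.1 - 3986.0 = -296.9
Services balance = 2081.6 - 1726.4 = 355.2
Trade balance (goods + services) = -296.9 + 355.2 = 58.3
Net primary income = 422.9
Net secondary income = -95.5
Current account = 58.3 + 422.9 + (-95.5) = 385.7
Financial account = -(385.7 + 93.4) = -479.1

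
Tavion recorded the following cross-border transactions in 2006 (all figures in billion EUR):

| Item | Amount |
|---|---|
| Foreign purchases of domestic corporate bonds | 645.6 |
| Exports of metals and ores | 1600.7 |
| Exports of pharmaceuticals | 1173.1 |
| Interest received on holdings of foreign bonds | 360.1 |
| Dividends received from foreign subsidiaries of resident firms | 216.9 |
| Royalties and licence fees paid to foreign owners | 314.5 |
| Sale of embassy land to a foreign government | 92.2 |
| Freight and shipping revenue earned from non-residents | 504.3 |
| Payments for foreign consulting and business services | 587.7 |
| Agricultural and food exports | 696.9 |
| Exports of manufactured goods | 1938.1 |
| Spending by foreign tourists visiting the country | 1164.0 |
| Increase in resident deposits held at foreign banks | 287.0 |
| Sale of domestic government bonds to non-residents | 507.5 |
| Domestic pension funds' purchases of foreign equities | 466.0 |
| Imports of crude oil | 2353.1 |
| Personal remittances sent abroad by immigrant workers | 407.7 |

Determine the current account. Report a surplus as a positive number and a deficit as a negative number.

3991.1

Goods: 1938.1 + 1600.7 - 2353.1 + 1173.1 + 696.9 = 3055.7
Services: -314.5 - 587.7 + 1164.0 + 504.3 = 766.1
Primary income: 360.1 + 216.9 = 577.0
Secondary income: -407.7
Current account = 3055.7 + 766.1 + 577.0 + (-407.7) = 3991.1
(Excluded from the current account — financial account: foreign purchases of domestic corporate bonds 645.6, increase in resident deposits held at foreign banks 287.0, sale of domestic government bonds to non-residents 507.5, domestic pension funds' purchases of foreign equities 466.0; capital account: sale of embassy land to a foreign government 92.2.)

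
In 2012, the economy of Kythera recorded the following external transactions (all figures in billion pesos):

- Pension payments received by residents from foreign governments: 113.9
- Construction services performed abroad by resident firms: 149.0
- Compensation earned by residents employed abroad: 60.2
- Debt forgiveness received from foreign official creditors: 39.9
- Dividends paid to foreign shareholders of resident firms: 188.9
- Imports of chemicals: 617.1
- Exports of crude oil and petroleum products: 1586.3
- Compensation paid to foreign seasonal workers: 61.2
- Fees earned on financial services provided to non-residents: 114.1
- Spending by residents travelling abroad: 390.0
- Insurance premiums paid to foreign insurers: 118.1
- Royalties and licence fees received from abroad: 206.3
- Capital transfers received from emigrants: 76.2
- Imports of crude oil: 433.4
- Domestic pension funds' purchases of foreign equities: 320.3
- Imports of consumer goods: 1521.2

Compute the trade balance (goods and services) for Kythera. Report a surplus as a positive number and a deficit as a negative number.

-1024.1

Goods: -433.4 - 617.1 + 1586.3 - 1521.2 = -985.4
Services: -390.0 - 118.1 + 206.3 + 114.1 + 149.0 = -38.7
Trade balance = -985.4 + (-38.7) = -1024.1
(Excluded from the trade balance — secondary income: pension payments received by residents from foreign governments 113.9; primary income: compensation earned by residents employed abroad 60.2, dividends paid to foreign shareholders of resident firms 188.9, compensation paid to foreign seasonal workers 61.2; capital account: debt forgiveness received from foreign official creditors 39.9, capital transfers received from emigrants 76.2; financial account: domestic pension funds' purchases of foreign equities 320.3.)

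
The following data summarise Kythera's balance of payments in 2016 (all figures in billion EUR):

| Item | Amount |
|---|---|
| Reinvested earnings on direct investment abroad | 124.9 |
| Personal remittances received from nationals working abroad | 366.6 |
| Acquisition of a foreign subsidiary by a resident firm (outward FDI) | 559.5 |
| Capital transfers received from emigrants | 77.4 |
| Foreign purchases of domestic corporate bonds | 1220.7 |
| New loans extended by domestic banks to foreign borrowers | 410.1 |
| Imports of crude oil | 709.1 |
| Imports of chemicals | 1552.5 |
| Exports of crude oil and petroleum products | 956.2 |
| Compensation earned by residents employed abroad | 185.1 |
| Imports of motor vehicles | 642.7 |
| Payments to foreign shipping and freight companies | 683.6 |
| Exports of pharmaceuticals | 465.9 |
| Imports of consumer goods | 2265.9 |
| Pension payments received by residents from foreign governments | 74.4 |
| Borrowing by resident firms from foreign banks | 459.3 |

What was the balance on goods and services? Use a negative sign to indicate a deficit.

-4431.7

Goods: -1552.5 - 709.1 - 2265.9 + 956.2 + 465.9 - 642.7 = -3748.1
Services: -683.6
Trade balance = -3748.1 + (-683.6) = -4431.7
(Excluded from the trade balance — primary income: reinvested earnings on direct investment abroad 124.9, compensation earned by residents employed abroad 185.1; secondary income: personal remittances received from nationals working abroad 366.6, pension payments received by residents from foreign governments 74.4; financial account: acquisition of a foreign subsidiary by a resident firm (outward FDI) 559.5, foreign purchases of domestic corporate bonds 1220.7, new loans extended by domestic banks to foreign borrowers 410.1, borrowing by resident firms from foreign banks 459.3; capital account: capital transfers received from emigrants 77.4.)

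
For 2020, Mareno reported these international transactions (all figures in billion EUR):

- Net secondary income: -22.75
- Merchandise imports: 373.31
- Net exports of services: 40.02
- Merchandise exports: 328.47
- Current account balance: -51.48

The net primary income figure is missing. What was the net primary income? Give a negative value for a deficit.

-23.91

Current account = goods balance + services balance + net primary income + net secondary income
Sum of the known components = -27.57
Net primary income = CA - (known components) = -51.48 - (-27.57) = -23.91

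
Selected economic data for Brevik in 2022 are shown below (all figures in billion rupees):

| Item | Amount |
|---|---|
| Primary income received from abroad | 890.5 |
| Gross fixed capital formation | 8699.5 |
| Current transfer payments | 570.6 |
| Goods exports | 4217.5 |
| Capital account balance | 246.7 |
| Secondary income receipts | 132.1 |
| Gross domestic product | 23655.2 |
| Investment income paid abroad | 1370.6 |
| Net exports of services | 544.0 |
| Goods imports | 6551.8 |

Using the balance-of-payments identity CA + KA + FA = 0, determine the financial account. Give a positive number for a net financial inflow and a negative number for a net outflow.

Goods balance = 4217.5 - 6551.8 = -2334.3
Services balance = 544.0
Trade balance (goods + services) = -2334.3 + 544.0 = -1790.3
Net primary income = 890.5 - 1370.6 = -480.1
Net secondary income = 132.1 - 570.6 = -438.5
Current account = -1790.3 + (-480.1) + (-438.5) = -2708.9
Financial account = -(-2708.9 + 246.7) = 2462.2

2462.2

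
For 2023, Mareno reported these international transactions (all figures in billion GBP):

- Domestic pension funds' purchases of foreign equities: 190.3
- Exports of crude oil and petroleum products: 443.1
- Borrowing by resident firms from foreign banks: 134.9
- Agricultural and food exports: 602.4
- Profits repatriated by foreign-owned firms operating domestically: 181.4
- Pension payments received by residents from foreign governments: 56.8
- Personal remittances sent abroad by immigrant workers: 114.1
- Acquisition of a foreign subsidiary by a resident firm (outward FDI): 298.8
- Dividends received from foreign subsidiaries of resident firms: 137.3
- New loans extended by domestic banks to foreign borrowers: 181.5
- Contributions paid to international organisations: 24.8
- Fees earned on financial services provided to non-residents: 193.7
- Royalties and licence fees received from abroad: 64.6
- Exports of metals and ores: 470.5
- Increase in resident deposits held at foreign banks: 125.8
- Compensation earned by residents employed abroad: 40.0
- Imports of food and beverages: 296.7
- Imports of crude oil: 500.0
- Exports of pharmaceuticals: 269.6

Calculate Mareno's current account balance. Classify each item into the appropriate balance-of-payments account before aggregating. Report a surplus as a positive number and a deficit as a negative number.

Goods: 443.1 + 269.6 + 470.5 - 500.0 + 602.4 - 296.7 = 988.9
Services: 64.6 + 193.7 = 258.3
Primary income: 137.3 - 181.4 + 40.0 = -4.1
Secondary income: 56.8 - 24.8 - 114.1 = -82.1
Current account = 988.9 + 258.3 + (-4.1) + (-82.1) = 1161.0
(Excluded from the current account — financial account: domestic pension funds' purchases of foreign equities 190.3, borrowing by resident firms from foreign banks 134.9, acquisition of a foreign subsidiary by a resident firm (outward FDI) 298.8, new loans extended by domestic banks to foreign borrowers 181.5, increase in resident deposits held at foreign banks 125.8.)

1161.0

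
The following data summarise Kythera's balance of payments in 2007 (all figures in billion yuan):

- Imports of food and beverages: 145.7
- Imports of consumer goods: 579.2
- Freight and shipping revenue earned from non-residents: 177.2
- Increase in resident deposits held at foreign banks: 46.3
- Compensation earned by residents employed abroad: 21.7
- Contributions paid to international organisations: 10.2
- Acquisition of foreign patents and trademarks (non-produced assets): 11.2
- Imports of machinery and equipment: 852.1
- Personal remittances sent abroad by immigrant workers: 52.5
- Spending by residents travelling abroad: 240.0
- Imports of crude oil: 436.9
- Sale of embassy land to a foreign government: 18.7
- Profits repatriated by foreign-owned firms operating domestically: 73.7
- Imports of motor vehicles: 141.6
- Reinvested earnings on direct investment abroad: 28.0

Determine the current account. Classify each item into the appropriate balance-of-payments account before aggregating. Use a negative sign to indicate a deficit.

Goods: -145.7 - 852.1 - 141.6 - 436.9 - 579.2 = -2155.5
Services: -240.0 + 177.2 = -62.8
Primary income: -73.7 + 28.0 + 21.7 = -24.0
Secondary income: -10.2 - 52.5 = -62.7
Current account = (-2155.5) + (-62.8) + (-24.0) + (-62.7) = -2305.0
(Excluded from the current account — financial account: increase in resident deposits held at foreign banks 46.3; capital account: acquisition of foreign patents and trademarks (non-produced assets) 11.2, sale of embassy land to a foreign government 18.7.)

-2305.0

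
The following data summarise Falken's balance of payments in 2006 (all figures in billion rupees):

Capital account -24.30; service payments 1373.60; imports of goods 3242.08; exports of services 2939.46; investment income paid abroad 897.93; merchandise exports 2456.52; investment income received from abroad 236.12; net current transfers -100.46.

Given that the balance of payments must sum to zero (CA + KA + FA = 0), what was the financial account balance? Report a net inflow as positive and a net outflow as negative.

Goods balance = 2456.52 - 3242.08 = -785.56
Services balance = 2939.46 - 1373.60 = 1565.86
Trade balance (goods + services) = -785.56 + 1565.86 = 780.30
Net primary income = 236.12 - 897.93 = -661.81
Net secondary income = -100.46
Current account = 780.30 + (-661.81) + (-100.46) = 18.03
Financial account = -(18.03 + (-24.30)) = 6.27

6.27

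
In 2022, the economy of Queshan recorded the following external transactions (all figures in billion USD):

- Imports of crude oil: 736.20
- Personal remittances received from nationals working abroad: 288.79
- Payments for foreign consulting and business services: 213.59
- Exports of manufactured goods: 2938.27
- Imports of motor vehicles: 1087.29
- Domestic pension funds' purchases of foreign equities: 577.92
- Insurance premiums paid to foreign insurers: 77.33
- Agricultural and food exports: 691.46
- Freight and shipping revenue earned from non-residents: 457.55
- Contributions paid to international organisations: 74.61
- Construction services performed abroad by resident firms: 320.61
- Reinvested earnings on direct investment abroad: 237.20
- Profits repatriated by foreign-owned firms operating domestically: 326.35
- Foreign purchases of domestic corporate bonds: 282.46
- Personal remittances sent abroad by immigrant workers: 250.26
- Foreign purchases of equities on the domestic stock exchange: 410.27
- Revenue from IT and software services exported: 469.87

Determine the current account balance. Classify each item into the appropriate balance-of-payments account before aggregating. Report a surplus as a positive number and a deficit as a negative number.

2638.12

Goods: 691.46 - 1087.29 + 2938.27 - 736.20 = 1806.24
Services: 320.61 + 469.87 + 457.55 - 77.33 - 213.59 = 957.11
Primary income: -326.35 + 237.20 = -89.15
Secondary income: -74.61 + 288.79 - 250.26 = -36.08
Current account = 1806.24 + 957.11 + (-89.15) + (-36.08) = 2638.12
(Excluded from the current account — financial account: domestic pension funds' purchases of foreign equities 577.92, foreign purchases of domestic corporate bonds 282.46, foreign purchases of equities on the domestic stock exchange 410.27.)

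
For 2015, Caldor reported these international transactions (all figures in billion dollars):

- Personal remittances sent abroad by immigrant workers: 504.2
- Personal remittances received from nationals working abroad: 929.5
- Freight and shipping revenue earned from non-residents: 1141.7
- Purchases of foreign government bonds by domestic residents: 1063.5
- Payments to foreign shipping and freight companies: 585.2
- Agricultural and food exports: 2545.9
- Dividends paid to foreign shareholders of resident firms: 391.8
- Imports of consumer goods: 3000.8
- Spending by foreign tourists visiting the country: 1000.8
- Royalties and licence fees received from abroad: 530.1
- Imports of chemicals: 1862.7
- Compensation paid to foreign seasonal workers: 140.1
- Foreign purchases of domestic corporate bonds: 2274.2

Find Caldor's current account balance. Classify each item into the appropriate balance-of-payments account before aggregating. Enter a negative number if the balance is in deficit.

Goods: -1862.7 + 2545.9 - 3000.8 = -2317.6
Services: 1141.7 + 530.1 - 585.2 + 1000.8 = 2087.4
Primary income: -140.1 - 391.8 = -531.9
Secondary income: 929.5 - 504.2 = 425.3
Current account = (-2317.6) + 2087.4 + (-531.9) + 425.3 = -336.8
(Excluded from the current account — financial account: purchases of foreign government bonds by domestic residents 1063.5, foreign purchases of domestic corporate bonds 2274.2.)

-336.8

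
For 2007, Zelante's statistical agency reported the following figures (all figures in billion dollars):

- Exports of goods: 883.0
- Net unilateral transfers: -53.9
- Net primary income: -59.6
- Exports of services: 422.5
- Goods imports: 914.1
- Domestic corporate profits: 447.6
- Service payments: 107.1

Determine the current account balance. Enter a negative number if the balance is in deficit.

170.8

Goods balance = 883.0 - 914.1 = -31.1
Services balance = 422.5 - 107.1 = 315.4
Trade balance (goods + services) = -31.1 + 315.4 = 284.3
Net primary income = -59.6
Net secondary income = -53.9
Current account = 284.3 + (-59.6) + (-53.9) = 170.8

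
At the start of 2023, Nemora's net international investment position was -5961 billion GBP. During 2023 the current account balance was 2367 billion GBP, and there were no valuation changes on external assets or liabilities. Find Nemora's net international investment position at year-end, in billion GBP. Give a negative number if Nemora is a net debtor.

With no valuation effects, change in NIIP = current account = 2367
End-of-year NIIP = -5961 + 2367 = -3594

-3594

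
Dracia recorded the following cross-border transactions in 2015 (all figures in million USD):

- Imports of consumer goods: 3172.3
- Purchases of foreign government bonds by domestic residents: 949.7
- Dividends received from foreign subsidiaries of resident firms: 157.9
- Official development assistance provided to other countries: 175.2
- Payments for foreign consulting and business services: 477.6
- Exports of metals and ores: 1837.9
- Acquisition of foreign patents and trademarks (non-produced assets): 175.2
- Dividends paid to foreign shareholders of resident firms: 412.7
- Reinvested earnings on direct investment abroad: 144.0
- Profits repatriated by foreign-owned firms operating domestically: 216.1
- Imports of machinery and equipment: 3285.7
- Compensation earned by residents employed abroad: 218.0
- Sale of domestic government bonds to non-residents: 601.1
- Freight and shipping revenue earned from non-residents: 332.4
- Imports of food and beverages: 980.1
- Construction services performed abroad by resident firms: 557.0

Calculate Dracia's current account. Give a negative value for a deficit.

Goods: -980.1 - 3285.7 - 3172.3 + 1837.9 = -5600.2
Services: 557.0 - 477.6 + 332.4 = 411.8
Primary income: 144.0 - 216.1 + 218.0 - 412.7 + 157.9 = -108.9
Secondary income: -175.2
Current account = (-5600.2) + 411.8 + (-108.9) + (-175.2) = -5472.5
(Excluded from the current account — financial account: purchases of foreign government bonds by domestic residents 949.7, sale of domestic government bonds to non-residents 601.1; capital account: acquisition of foreign patents and trademarks (non-produced assets) 175.2.)

-5472.5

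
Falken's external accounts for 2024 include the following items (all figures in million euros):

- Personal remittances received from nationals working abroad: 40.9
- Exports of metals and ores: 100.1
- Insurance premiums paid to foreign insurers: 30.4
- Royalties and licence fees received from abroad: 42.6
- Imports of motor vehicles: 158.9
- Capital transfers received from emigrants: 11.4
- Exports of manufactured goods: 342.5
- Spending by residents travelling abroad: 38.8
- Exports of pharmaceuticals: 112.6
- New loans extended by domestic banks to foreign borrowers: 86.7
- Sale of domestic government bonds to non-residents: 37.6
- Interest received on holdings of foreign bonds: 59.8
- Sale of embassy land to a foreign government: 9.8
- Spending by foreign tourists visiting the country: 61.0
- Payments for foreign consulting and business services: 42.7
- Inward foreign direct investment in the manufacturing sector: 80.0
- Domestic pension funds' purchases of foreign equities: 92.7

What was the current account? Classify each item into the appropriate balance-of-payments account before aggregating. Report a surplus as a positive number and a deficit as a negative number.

488.7

Goods: -158.9 + 342.5 + 100.1 + 112.6 = 396.3
Services: 61.0 - 42.7 - 38.8 + 42.6 - 30.4 = -8.3
Primary income: 59.8
Secondary income: 40.9
Current account = 396.3 + (-8.3) + 59.8 + 40.9 = 488.7
(Excluded from the current account — capital account: capital transfers received from emigrants 11.4, sale of embassy land to a foreign government 9.8; financial account: new loans extended by domestic banks to foreign borrowers 86.7, sale of domestic government bonds to non-residents 37.6, inward foreign direct investment in the manufacturing sector 80.0, domestic pension funds' purchases of foreign equities 92.7.)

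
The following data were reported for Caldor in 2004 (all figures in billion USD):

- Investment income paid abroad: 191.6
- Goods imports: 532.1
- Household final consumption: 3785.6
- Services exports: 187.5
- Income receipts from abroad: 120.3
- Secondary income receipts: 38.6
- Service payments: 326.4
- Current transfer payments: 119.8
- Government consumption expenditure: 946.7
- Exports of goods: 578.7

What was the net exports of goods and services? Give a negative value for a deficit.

Goods balance = 578.7 - 532.1 = 46.6
Services balance = 187.5 - 326.4 = -138.9
Trade balance (goods + services) = 46.6 + (-138.9) = -92.3

-92.3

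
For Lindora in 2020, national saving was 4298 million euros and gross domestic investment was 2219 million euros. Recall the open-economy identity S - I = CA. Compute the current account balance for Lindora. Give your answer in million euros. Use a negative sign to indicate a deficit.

CA = S - I = 4298 - 2219 = 2079

2079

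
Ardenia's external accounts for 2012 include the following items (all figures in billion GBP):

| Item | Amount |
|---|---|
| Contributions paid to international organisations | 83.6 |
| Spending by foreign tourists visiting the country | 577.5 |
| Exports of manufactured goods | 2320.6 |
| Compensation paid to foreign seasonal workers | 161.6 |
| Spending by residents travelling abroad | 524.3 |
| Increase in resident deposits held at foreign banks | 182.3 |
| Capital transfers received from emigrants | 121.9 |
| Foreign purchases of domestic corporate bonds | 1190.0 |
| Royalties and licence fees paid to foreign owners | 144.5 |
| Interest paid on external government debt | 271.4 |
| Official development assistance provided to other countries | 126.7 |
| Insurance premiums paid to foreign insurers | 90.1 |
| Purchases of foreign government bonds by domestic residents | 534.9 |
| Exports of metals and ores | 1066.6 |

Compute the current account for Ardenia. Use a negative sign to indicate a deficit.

2562.5

Goods: 2320.6 + 1066.6 = 3387.2
Services: -524.3 - 144.5 - 90.1 + 577.5 = -181.4
Primary income: -161.6 - 271.4 = -433.0
Secondary income: -126.7 - 83.6 = -210.3
Current account = 3387.2 + (-181.4) + (-433.0) + (-210.3) = 2562.5
(Excluded from the current account — financial account: increase in resident deposits held at foreign banks 182.3, foreign purchases of domestic corporate bonds 1190.0, purchases of foreign government bonds by domestic residents 534.9; capital account: capital transfers received from emigrants 121.9.)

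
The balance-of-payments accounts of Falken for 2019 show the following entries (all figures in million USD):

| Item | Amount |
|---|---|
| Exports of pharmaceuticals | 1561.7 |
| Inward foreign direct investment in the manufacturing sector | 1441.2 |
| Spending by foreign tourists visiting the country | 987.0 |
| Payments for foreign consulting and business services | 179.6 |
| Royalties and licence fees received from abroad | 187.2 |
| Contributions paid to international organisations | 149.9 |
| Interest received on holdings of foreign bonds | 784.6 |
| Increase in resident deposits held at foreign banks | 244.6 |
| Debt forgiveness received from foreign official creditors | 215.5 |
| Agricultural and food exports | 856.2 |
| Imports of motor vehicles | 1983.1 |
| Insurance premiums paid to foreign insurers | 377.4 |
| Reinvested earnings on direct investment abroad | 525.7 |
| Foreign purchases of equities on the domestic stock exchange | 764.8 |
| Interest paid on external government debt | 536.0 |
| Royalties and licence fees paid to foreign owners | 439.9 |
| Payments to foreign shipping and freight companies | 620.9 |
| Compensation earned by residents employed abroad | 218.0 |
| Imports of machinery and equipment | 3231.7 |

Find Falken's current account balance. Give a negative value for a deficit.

-2398.1

Goods: -3231.7 + 1561.7 + 856.2 - 1983.1 = -2796.9
Services: -620.9 + 987.0 - 377.4 - 439.9 + 187.2 - 179.6 = -443.6
Primary income: 218.0 + 525.7 - 536.0 + 784.6 = 992.3
Secondary income: -149.9
Current account = (-2796.9) + (-443.6) + 992.3 + (-149.9) = -2398.1
(Excluded from the current account — financial account: inward foreign direct investment in the manufacturing sector 1441.2, increase in resident deposits held at foreign banks 244.6, foreign purchases of equities on the domestic stock exchange 764.8; capital account: debt forgiveness received from foreign official creditors 215.5.)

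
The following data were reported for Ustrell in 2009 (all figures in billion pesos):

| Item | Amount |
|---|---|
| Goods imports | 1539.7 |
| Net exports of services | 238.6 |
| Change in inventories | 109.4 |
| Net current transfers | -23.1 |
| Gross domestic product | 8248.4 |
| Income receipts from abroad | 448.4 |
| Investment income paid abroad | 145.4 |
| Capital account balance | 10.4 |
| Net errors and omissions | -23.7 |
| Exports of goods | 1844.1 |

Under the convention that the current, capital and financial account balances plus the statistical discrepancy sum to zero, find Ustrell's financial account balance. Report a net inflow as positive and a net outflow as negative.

-809.6

Goods balance = 1844.1 - 1539.7 = 304.4
Services balance = 238.6
Trade balance (goods + services) = 304.4 + 238.6 = 543.0
Net primary income = 448.4 - 145.4 = 303.0
Net secondary income = -23.1
Current account = 543.0 + 303.0 + (-23.1) = 822.9
Financial account = -(822.9 + 10.4 + (-23.7)) = -809.6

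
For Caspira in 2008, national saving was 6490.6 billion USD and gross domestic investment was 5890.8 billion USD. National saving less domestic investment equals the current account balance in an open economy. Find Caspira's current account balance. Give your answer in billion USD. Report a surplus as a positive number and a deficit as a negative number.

599.8

CA = S - I = 6490.6 - 5890.8 = 599.8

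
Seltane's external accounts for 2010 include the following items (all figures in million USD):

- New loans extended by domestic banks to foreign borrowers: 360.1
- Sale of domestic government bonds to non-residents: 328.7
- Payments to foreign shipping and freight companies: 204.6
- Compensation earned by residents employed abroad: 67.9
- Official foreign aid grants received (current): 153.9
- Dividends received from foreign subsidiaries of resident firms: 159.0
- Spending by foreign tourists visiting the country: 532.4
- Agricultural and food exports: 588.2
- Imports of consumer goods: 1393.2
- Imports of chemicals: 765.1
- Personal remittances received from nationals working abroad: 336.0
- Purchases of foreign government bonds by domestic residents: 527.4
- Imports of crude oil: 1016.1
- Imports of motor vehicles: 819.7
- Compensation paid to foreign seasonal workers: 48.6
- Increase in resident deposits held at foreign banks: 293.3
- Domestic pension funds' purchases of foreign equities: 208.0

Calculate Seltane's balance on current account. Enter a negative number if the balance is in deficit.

-2409.9

Goods: -1016.1 - 1393.2 - 765.1 - 819.7 + 588.2 = -3405.9
Services: 532.4 - 204.6 = 327.8
Primary income: -48.6 + 159.0 + 67.9 = 178.3
Secondary income: 153.9 + 336.0 = 489.9
Current account = (-3405.9) + 327.8 + 178.3 + 489.9 = -2409.9
(Excluded from the current account — financial account: new loans extended by domestic banks to foreign borrowers 360.1, sale of domestic government bonds to non-residents 328.7, purchases of foreign government bonds by domestic residents 527.4, increase in resident deposits held at foreign banks 293.3, domestic pension funds' purchases of foreign equities 208.0.)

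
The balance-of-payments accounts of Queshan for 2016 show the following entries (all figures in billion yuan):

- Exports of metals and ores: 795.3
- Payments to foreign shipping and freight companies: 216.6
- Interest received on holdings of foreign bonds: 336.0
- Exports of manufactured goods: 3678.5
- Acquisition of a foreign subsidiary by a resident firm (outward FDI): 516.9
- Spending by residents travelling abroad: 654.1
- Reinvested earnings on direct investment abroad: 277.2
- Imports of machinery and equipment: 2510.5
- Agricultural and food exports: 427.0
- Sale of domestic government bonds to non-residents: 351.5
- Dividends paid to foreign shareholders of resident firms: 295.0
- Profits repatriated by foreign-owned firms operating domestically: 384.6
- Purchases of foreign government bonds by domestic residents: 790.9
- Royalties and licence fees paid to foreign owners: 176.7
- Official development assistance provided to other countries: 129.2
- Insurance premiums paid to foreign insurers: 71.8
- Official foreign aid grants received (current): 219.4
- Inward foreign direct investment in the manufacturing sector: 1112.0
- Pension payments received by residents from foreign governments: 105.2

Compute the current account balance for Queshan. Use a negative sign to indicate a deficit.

Goods: -2510.5 + 795.3 + 3678.5 + 427.0 = 2390.3
Services: -654.1 - 71.8 - 216.6 - 176.7 = -1119.2
Primary income: 336.0 - 384.6 - 295.0 + 277.2 = -66.4
Secondary income: -129.2 + 219.4 + 105.2 = 195.4
Current account = 2390.3 + (-1119.2) + (-66.4) + 195.4 = 1400.1
(Excluded from the current account — financial account: acquisition of a foreign subsidiary by a resident firm (outward FDI) 516.9, sale of domestic government bonds to non-residents 351.5, purchases of foreign government bonds by domestic residents 790.9, inward foreign direct investment in the manufacturing sector 1112.0.)

1400.1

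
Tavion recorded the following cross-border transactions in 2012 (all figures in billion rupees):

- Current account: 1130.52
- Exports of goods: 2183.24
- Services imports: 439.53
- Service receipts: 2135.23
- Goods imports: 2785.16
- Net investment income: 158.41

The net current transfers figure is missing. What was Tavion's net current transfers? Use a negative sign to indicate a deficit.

Current account = goods balance + services balance + net primary income + net secondary income
Sum of the known components = 1252.19
Net current transfers = CA - (known components) = 1130.52 - 1252.19 = -121.67

-121.67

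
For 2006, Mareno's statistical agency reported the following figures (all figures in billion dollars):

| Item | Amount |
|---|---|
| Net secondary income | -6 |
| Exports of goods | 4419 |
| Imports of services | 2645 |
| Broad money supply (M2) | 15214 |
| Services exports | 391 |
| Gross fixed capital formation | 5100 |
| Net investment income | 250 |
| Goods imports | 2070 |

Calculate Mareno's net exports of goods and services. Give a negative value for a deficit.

Goods balance = 4419 - 2070 = 2349
Services balance = 391 - 2645 = -2254
Trade balance (goods + services) = 2349 + (-2254) = 95

95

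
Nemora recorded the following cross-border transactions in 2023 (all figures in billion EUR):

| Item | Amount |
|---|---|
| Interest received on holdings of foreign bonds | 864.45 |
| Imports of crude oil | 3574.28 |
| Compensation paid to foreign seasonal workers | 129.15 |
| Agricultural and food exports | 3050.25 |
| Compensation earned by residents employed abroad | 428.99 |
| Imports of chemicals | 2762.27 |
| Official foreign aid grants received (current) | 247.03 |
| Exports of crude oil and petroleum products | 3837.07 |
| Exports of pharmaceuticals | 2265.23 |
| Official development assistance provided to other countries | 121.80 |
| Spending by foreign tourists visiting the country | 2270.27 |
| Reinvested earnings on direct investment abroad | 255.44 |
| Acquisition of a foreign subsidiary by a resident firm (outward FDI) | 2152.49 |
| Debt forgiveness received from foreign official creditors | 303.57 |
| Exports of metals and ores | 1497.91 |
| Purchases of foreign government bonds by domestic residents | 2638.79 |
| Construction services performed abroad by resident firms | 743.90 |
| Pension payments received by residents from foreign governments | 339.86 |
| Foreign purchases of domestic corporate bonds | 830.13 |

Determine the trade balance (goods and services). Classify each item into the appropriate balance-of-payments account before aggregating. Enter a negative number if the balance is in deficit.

Goods: -2762.27 + 3837.07 - 3574.28 + 1497.91 + 3050.25 + 2265.23 = 4313.91
Services: 743.90 + 2270.27 = 3014.17
Trade balance = 4313.91 + 3014.17 = 7328.08
(Excluded from the trade balance — primary income: interest received on holdings of foreign bonds 864.45, compensation paid to foreign seasonal workers 129.15, compensation earned by residents employed abroad 428.99, reinvested earnings on direct investment abroad 255.44; secondary income: official foreign aid grants received (current) 247.03, official development assistance provided to other countries 121.80, pension payments received by residents from foreign governments 339.86; financial account: acquisition of a foreign subsidiary by a resident firm (outward FDI) 2152.49, purchases of foreign government bonds by domestic residents 2638.79, foreign purchases of domestic corporate bonds 830.13; capital account: debt forgiveness received from foreign official creditors 303.57.)

7328.08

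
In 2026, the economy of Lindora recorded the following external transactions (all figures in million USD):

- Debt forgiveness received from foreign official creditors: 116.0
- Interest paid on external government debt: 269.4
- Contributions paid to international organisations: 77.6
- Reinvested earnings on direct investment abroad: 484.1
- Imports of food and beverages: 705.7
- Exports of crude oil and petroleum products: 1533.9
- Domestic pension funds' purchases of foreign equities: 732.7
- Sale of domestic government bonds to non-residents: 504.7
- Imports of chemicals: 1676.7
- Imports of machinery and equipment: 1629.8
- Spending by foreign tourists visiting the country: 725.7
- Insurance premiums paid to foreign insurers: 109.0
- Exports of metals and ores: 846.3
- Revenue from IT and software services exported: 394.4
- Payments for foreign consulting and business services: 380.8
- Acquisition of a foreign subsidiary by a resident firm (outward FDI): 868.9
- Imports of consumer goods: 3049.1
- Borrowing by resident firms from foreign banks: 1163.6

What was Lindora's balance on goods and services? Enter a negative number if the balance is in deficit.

-4050.8

Goods: -1629.8 + 1533.9 - 705.7 - 1676.7 + 846.3 - 3049.1 = -4681.1
Services: 725.7 - 380.8 + 394.4 - 109.0 = 630.3
Trade balance = -4681.1 + 630.3 = -4050.8
(Excluded from the trade balance — capital account: debt forgiveness received from foreign official creditors 116.0; primary income: interest paid on external government debt 269.4, reinvested earnings on direct investment abroad 484.1; secondary income: contributions paid to international organisations 77.6; financial account: domestic pension funds' purchases of foreign equities 732.7, sale of domestic government bonds to non-residents 504.7, acquisition of a foreign subsidiary by a resident firm (outward FDI) 868.9, borrowing by resident firms from foreign banks 1163.6.)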